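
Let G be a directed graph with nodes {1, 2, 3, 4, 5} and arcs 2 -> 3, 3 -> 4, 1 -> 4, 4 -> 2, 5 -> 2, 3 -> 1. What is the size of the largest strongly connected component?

{1, 2, 3, 4} are all mutually reachable — one SCC of size 4.
{5} is an SCC by itself.
The largest has 4 vertices.

4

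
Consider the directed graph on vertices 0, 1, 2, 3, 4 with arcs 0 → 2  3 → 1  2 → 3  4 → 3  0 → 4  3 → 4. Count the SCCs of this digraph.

{3, 4} are all mutually reachable — one SCC of size 2.
{0} is an SCC by itself.
{2} is an SCC by itself.
{1} is an SCC by itself.
That gives 4 strongly connected components.

4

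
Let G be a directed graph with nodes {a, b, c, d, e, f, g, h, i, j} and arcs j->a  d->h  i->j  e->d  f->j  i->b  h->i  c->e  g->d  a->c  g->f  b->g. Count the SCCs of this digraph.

{a, b, c, d, e, f, g, h, i, j} are all mutually reachable — one SCC of size 10.
That gives 1 strongly connected component.

1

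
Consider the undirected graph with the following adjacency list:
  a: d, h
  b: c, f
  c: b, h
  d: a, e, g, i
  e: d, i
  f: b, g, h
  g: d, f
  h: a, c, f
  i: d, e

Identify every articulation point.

Removing d increases the component count from 1 to 2, so d is a cut vertex.
By contrast removing e leaves 1 component; it is not a cut vertex. No other vertex is a cut vertex either.

d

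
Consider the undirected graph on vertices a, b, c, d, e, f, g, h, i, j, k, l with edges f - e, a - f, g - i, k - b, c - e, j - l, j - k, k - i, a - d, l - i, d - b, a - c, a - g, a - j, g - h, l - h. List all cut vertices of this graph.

a

Removing a increases the component count from 1 to 2, so a is a cut vertex.
By contrast removing i leaves 1 component; it is not a cut vertex. No other vertex is a cut vertex either.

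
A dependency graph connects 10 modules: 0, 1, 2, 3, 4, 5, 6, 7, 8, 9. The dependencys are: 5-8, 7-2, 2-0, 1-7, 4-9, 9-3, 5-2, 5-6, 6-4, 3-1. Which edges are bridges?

The edges on the cycle 5-6-4-9-3-1-7-2-5 are not bridges since each lies on that cycle.
But removing 0-2 disconnects 0 from 2; removing 5-8 disconnects 5 from 8 — these are bridges.

0-2, 5-8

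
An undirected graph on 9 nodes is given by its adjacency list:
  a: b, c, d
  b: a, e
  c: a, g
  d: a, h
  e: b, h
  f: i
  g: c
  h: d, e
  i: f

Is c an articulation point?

Yes

Deleting c raises the number of components from 2 to 3, so c is a cut vertex.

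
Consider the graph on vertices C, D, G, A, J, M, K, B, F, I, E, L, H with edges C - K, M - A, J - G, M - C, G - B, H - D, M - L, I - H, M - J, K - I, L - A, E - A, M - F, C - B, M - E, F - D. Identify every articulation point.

M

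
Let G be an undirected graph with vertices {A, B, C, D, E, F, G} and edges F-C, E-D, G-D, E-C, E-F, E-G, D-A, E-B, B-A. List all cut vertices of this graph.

Removing E increases the component count from 1 to 2, so E is a cut vertex.
By contrast removing F leaves 1 component; it is not a cut vertex. No other vertex is a cut vertex either.

E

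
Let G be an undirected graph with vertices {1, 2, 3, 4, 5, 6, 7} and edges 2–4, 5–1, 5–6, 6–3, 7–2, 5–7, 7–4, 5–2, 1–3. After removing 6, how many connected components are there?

With 6 gone, the remaining components are: {1, 2, 3, 4, 5, 7}.
That is 1 component.

1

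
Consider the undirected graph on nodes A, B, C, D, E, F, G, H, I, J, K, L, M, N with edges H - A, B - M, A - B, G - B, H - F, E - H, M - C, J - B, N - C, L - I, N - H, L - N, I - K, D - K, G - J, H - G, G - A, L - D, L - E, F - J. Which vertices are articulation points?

Removing L increases the component count from 1 to 2, so L is a cut vertex.
By contrast removing D leaves 1 component; it is not a cut vertex. No other vertex is a cut vertex either.

L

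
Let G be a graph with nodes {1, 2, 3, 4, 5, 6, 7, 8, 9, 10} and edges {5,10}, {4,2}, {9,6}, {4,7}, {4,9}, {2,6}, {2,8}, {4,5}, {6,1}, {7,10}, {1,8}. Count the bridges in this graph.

The edges on the cycle 4-9-6-1-8-2-4 are not bridges since each lies on that cycle.
Every edge lies on some cycle, so there are no bridges.

0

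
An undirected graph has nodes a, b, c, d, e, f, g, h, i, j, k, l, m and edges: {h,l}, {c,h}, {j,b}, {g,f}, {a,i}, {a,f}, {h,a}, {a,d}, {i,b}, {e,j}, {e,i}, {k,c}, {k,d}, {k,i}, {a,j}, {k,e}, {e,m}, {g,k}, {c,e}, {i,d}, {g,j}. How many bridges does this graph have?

2

The edges on the cycle a-j-b-i-a are not bridges since each lies on that cycle.
But removing h—l disconnects h from l; removing e—m disconnects e from m — these are bridges.
That makes 2 bridges.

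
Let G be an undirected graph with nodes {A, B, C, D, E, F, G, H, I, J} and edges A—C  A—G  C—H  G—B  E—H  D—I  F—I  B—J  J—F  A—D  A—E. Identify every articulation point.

Removing A increases the component count from 1 to 2, so A is a cut vertex.
By contrast removing F leaves 1 component; it is not a cut vertex. No other vertex is a cut vertex either.

A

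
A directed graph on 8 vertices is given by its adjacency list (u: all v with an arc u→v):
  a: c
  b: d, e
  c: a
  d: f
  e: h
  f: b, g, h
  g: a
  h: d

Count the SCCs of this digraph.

3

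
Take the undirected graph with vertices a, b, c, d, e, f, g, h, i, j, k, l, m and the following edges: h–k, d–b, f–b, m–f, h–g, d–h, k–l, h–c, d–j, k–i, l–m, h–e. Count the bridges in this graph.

5

The edges on the cycle d-h-k-l-m-f-b-d are not bridges since each lies on that cycle.
But removing h–g disconnects h from g; removing c–h disconnects c from h; removing h–e disconnects h from e; removing k–i disconnects k from i — these are bridges.
In total 5 edges are bridges.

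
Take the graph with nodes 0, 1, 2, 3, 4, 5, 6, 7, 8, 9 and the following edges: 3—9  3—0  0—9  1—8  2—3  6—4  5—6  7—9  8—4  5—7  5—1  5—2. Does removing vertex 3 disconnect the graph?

Deleting 3 leaves 1 component (was 1) (its neighbors 0, 2, 9 remain connected to each other), so 3 is not a cut vertex.

No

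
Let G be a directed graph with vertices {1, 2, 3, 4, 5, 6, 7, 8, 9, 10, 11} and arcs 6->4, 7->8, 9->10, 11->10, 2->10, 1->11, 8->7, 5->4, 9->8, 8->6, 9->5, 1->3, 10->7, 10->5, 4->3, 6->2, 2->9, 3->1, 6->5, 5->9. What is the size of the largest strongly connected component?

11

{1, 2, 3, 4, 5, 6, 7, 8, 9, 10, 11} are all mutually reachable — one SCC of size 11.
The largest has 11 vertices.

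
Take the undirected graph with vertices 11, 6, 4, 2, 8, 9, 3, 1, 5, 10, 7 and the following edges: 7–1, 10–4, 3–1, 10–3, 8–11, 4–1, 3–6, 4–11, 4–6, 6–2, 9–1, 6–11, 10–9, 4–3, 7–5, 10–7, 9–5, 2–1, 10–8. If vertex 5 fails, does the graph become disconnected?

No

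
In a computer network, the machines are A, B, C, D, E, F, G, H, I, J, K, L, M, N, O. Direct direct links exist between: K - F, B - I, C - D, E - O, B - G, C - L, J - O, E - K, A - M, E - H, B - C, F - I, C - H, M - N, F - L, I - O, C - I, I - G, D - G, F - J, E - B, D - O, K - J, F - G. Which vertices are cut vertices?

Removing M increases the component count from 2 to 3, so M is a cut vertex.
By contrast removing K leaves 2 components; it is not a cut vertex. No other vertex is a cut vertex either.

M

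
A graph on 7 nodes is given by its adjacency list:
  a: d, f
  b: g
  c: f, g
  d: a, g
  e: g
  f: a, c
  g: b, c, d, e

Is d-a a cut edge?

No

After removing d-a, the path d-g-c-f-a still connects them, so the edge is not a bridge.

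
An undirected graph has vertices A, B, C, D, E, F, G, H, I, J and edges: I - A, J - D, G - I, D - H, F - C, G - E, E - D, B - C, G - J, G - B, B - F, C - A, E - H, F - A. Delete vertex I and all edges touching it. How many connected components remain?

With I gone, the remaining components are: {A, B, C, D, E, F, G, H, J}.
That is 1 component.

1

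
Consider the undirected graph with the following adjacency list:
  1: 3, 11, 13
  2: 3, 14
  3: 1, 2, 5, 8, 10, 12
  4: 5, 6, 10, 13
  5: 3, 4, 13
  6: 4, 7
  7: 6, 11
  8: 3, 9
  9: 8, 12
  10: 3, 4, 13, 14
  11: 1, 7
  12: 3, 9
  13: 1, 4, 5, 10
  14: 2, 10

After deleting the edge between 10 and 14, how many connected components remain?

1

10 and 14 are still connected via 10-3-2-14, so the component count stays at 1.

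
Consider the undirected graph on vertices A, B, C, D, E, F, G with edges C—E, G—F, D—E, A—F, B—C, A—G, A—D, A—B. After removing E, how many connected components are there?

With E gone, the remaining components are: {A, B, C, D, F, G}.
That is 1 component.

1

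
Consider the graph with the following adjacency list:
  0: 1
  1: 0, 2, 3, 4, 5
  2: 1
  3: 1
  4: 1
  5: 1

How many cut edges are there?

removing 0-1 disconnects 0 from 1; removing 2-1 disconnects 2 from 1; removing 1-5 disconnects 1 from 5; removing 3-1 disconnects 3 from 1 — these are bridges.
In total 5 edges are bridges.

5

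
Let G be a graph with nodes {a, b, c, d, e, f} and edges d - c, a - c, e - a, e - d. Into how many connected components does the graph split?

f is isolated — a component by itself.
b is isolated — a component by itself.
Starting from a we can reach a, c, d, e. That is one component of size 4.
Total: 3 components.

3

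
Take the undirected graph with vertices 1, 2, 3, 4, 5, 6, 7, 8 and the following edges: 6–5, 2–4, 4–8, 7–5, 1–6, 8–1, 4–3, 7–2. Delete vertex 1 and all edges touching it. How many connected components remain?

1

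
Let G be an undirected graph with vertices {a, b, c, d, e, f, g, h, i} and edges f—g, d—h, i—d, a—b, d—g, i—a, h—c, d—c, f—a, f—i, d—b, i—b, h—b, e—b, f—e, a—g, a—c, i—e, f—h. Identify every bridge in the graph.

none

The edges on the cycle i-a-c-d-i are not bridges since each lies on that cycle.
Every edge lies on some cycle, so there are no bridges.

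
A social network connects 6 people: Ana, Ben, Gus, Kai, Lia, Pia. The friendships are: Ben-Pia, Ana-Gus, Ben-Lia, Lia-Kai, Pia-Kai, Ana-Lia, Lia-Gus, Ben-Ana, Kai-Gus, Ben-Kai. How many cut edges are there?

0

The edges on the cycle Ben-Pia-Kai-Lia-Ana-Ben are not bridges since each lies on that cycle.
Every edge lies on some cycle, so there are no bridges.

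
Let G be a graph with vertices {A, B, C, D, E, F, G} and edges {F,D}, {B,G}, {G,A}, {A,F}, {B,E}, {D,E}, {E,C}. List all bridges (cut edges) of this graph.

The edges on the cycle B-G-A-F-D-E-B are not bridges since each lies on that cycle.
But removing E-C disconnects E from C — this is a bridge.

C-E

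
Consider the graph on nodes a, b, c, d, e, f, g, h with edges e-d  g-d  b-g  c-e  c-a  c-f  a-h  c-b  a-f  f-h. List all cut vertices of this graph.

c

Removing c increases the component count from 1 to 2, so c is a cut vertex.
By contrast removing b leaves 1 component; it is not a cut vertex. No other vertex is a cut vertex either.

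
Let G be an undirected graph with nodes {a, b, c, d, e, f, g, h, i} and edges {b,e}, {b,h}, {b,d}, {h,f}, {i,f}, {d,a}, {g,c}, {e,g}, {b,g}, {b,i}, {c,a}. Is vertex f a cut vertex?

No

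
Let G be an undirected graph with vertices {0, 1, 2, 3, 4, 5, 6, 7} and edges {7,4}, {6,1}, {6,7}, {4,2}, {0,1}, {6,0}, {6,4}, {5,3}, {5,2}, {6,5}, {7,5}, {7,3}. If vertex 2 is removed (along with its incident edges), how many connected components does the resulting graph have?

With 2 gone, the remaining components are: {0, 1, 3, 4, 5, 6, 7}.
That is 1 component.

1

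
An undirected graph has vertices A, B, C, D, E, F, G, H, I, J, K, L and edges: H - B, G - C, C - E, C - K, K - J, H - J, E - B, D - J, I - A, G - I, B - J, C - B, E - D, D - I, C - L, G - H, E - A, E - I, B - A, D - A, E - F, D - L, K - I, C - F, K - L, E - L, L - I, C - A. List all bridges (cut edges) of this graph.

The edges on the cycle C-K-J-D-E-C are not bridges since each lies on that cycle.
Every edge lies on some cycle, so there are no bridges.

none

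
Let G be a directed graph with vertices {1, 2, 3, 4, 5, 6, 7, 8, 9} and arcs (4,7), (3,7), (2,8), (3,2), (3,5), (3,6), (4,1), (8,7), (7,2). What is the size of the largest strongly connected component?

{2, 7, 8} are all mutually reachable — one SCC of size 3.
{3} is an SCC by itself.
{6} is an SCC by itself.
{1} is an SCC by itself.
{4} is an SCC by itself.
(and 2 more singleton SCCs)
The largest has 3 vertices.

3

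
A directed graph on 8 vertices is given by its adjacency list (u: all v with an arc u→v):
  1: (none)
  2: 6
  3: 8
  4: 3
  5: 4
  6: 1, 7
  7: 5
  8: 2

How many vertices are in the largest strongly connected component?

{2, 3, 4, 5, 6, 7, 8} are all mutually reachable — one SCC of size 7.
{1} is an SCC by itself.
The largest has 7 vertices.

7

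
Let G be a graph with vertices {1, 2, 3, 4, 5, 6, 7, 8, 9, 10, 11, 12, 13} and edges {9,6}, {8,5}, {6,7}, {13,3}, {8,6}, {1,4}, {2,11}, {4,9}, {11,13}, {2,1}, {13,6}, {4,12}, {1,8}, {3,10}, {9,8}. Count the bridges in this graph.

5

The edges on the cycle 9-8-6-9 are not bridges since each lies on that cycle.
But removing 4–12 disconnects 4 from 12; removing 7–6 disconnects 7 from 6; removing 8–5 disconnects 8 from 5; removing 13–3 disconnects 13 from 3 — these are bridges.
In total 5 edges are bridges.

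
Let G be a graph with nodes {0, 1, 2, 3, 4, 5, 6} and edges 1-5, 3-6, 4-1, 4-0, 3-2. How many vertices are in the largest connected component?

4

Starting from 2 we can reach 2, 3, 6. That is one component of size 3.
Starting from 0 we can reach 0, 1, 4, 5. That is one component of size 4.
The largest has 4 vertices.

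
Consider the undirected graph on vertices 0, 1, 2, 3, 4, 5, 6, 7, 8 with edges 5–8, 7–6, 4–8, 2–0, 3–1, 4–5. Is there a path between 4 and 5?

Yes

From 4 we can reach 4, 5, 8, which includes 5.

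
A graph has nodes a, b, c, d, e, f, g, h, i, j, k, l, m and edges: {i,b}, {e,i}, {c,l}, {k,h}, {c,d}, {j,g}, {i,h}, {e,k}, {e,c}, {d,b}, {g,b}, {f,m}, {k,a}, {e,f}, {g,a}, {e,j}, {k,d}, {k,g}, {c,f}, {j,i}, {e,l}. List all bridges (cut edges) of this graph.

f-m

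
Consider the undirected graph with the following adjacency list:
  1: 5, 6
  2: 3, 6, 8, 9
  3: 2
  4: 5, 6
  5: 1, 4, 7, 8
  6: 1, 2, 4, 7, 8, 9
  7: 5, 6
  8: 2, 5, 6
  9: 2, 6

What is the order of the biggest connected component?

Starting from 1 we can reach 1, 2, 3, 4, 5, 6, 7, 8, 9. That is one component of size 9.
The largest has 9 vertices.

9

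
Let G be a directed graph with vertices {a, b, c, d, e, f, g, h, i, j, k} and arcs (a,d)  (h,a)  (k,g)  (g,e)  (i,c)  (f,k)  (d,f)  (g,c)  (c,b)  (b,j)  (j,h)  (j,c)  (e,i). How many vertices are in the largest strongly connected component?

11

{a, b, c, d, e, f, g, h, i, j, k} are all mutually reachable — one SCC of size 11.
The largest has 11 vertices.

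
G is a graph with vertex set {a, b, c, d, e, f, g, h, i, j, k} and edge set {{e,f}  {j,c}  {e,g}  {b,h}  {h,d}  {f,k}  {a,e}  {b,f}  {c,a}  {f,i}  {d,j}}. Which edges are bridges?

The edges on the cycle b-h-d-j-c-a-e-f-b are not bridges since each lies on that cycle.
But removing g-e disconnects g from e; removing k-f disconnects k from f; removing i-f disconnects i from f — these are bridges.

e-g, f-i, f-k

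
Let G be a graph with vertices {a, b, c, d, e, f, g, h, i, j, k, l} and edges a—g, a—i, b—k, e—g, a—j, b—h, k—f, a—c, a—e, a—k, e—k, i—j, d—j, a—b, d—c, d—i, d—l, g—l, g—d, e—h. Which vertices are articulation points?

k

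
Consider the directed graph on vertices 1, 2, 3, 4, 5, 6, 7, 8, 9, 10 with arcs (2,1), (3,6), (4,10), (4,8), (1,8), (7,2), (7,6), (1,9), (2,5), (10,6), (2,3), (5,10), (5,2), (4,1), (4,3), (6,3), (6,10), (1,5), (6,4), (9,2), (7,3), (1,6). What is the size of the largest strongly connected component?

8

{1, 2, 3, 4, 5, 6, 9, 10} are all mutually reachable — one SCC of size 8.
{7} is an SCC by itself.
{8} is an SCC by itself.
The largest has 8 vertices.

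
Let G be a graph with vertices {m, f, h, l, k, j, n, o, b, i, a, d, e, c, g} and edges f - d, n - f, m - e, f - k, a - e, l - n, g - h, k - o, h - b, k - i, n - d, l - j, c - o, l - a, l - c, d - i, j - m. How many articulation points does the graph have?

2

Removing h increases the component count from 2 to 3, so h is a cut vertex.
Removing l increases the component count from 2 to 3, so l is a cut vertex.
By contrast removing e leaves 2 components; it is not a cut vertex. No other vertex is a cut vertex either.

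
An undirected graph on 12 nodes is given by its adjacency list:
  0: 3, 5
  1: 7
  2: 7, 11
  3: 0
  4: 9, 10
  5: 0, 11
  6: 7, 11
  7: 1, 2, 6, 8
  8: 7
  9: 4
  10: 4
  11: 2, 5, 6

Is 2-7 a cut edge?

No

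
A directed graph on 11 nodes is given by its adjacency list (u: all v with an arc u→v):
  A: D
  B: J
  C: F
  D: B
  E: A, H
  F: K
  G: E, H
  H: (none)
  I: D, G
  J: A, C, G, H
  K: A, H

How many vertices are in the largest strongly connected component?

9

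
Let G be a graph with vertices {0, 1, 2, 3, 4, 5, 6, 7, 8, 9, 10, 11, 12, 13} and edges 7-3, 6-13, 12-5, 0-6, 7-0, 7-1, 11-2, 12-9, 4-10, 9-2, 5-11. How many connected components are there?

4

8 is isolated — a component by itself.
Starting from 4 we can reach 4, 10. That is one component of size 2.
Starting from 2 we can reach 2, 5, 9, 11, 12. That is one component of size 5.
Starting from 0 we can reach 0, 1, 3, 6, 7, 13. That is one component of size 6.
Total: 4 components.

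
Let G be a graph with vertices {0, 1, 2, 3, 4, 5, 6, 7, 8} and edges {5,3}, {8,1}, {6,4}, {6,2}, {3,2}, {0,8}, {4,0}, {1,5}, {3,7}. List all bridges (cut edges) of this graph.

3-7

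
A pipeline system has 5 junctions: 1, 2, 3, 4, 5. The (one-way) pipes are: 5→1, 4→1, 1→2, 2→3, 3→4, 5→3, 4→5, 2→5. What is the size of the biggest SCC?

5

{1, 2, 3, 4, 5} are all mutually reachable — one SCC of size 5.
The largest has 5 vertices.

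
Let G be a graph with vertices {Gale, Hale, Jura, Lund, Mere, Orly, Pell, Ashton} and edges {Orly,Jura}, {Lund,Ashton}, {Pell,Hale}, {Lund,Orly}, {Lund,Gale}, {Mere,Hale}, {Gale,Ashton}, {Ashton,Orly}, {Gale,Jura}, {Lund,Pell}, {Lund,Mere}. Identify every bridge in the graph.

The edges on the cycle Lund-Pell-Hale-Mere-Lund are not bridges since each lies on that cycle.
Every edge lies on some cycle, so there are no bridges.

none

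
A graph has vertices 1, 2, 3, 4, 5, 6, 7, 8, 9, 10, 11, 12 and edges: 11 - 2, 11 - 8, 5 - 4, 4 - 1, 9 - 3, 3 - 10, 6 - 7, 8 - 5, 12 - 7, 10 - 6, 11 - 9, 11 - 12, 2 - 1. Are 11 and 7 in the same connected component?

Yes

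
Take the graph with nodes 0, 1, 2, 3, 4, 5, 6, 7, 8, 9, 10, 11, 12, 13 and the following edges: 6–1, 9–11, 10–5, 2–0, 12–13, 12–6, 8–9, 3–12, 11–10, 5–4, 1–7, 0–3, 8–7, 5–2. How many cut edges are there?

The edges on the cycle 8-9-11-10-5-2-0-3-12-6-1-7-8 are not bridges since each lies on that cycle.
But removing 12–13 disconnects 12 from 13; removing 5–4 disconnects 5 from 4 — these are bridges.
That makes 2 bridges.

2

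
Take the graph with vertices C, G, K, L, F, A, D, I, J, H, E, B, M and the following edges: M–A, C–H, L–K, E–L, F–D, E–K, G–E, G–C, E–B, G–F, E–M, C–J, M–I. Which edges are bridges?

The edges on the cycle E-L-K-E are not bridges since each lies on that cycle.
But removing F–D disconnects F from D; removing E–M disconnects E from M; removing M–I disconnects M from I; removing E–G disconnects E from G — these are bridges.
In total 10 edges are bridges.

A-M, B-E, C-G, C-H, C-J, D-F, E-G, E-M, F-G, I-M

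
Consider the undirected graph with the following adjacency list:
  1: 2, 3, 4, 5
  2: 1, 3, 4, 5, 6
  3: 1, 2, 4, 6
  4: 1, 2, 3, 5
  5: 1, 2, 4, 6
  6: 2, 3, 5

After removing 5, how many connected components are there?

With 5 gone, the remaining components are: {1, 2, 3, 4, 6}.
That is 1 component.

1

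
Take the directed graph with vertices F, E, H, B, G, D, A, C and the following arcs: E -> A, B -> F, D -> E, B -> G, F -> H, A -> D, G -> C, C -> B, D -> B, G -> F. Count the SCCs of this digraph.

4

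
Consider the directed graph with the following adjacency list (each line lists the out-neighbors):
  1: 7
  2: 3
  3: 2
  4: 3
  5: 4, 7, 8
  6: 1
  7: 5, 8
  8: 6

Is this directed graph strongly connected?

No

There is no directed path from 4 to 6, so the graph is not strongly connected.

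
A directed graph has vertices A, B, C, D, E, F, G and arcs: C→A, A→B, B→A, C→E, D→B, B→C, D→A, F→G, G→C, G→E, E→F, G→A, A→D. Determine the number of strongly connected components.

{A, B, C, D, E, F, G} are all mutually reachable — one SCC of size 7.
That gives 1 strongly connected component.

1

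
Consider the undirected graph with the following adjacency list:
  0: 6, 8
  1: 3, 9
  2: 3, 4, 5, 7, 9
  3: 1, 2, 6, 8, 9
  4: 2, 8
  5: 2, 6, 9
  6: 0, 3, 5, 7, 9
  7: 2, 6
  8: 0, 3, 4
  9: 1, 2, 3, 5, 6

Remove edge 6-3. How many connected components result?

6 and 3 are still connected via 6-9-3, so the component count stays at 1.

1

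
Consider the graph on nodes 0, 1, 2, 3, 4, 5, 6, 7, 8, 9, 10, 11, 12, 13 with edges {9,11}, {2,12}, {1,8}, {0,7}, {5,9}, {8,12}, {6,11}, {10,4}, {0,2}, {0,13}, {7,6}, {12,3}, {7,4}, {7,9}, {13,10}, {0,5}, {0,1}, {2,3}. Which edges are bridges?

The edges on the cycle 0-1-8-12-3-2-0 are not bridges since each lies on that cycle.
Every edge lies on some cycle, so there are no bridges.

none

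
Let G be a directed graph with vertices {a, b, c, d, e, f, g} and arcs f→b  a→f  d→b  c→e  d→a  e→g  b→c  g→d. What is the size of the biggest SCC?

7

{a, b, c, d, e, f, g} are all mutually reachable — one SCC of size 7.
The largest has 7 vertices.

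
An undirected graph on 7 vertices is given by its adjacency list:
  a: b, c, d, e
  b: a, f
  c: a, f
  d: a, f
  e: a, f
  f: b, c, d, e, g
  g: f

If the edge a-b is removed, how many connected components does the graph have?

1

a and b are still connected via a-d-f-b, so the component count stays at 1.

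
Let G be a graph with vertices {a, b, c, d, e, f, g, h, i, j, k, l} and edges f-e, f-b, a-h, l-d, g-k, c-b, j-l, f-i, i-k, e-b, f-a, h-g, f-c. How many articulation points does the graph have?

Removing f increases the component count from 2 to 3, so f is a cut vertex.
Removing l increases the component count from 2 to 3, so l is a cut vertex.
By contrast removing j leaves 2 components; it is not a cut vertex. No other vertex is a cut vertex either.

2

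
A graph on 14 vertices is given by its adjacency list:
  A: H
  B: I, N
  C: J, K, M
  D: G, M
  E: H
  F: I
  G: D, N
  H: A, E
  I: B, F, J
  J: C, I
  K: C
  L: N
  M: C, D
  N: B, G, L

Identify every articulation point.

C, H, I, N

Removing C increases the component count from 2 to 3, so C is a cut vertex.
Removing H increases the component count from 2 to 3, so H is a cut vertex.
Removing I increases the component count from 2 to 3, so I is a cut vertex.
Likewise N is a cut vertex.
By contrast removing L leaves 2 components; it is not a cut vertex. No other vertex is a cut vertex either.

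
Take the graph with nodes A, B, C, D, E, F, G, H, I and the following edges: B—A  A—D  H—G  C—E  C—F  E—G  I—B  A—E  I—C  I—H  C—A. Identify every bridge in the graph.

The edges on the cycle I-B-A-C-I are not bridges since each lies on that cycle.
But removing D—A disconnects D from A; removing F—C disconnects F from C — these are bridges.

A-D, C-F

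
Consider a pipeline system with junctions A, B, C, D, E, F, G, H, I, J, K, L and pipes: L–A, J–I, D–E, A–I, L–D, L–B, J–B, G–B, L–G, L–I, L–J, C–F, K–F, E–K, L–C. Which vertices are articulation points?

Removing L increases the component count from 2 to 3, so L is a cut vertex.
By contrast removing K leaves 2 components; it is not a cut vertex. No other vertex is a cut vertex either.

L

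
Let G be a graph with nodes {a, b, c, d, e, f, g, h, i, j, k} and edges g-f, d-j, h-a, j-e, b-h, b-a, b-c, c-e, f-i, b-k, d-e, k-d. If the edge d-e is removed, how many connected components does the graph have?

2

d and e are still connected via d-j-e, so the component count stays at 2.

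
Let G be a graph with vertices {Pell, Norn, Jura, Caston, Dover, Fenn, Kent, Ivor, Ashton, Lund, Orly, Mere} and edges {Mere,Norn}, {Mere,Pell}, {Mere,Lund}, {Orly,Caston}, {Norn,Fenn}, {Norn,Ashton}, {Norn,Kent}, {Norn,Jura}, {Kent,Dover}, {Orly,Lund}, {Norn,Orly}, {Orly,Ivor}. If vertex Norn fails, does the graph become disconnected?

Deleting Norn raises the number of components from 1 to 5, so Norn is a cut vertex.

Yes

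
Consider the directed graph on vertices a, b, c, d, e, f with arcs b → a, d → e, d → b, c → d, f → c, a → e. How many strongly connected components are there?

6

{d} is an SCC by itself.
{c} is an SCC by itself.
{e} is an SCC by itself.
{f} is an SCC by itself.
{a} is an SCC by itself.
(and 1 more singleton SCC)
That gives 6 strongly connected components.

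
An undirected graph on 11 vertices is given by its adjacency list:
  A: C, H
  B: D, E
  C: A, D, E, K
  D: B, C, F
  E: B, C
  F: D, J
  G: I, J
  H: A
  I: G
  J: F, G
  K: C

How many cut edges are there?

7

The edges on the cycle B-E-C-D-B are not bridges since each lies on that cycle.
But removing D-F disconnects D from F; removing A-H disconnects A from H; removing C-K disconnects C from K; removing F-J disconnects F from J — these are bridges.
In total 7 edges are bridges.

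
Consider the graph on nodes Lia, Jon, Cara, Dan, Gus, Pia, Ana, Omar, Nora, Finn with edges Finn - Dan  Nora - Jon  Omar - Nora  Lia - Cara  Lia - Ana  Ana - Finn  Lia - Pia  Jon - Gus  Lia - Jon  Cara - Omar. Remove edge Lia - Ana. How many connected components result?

2

Before removal there is 1 component.
Lia - Ana is a bridge — removing it separates Lia's side from Ana's side.
After removal: 2 components.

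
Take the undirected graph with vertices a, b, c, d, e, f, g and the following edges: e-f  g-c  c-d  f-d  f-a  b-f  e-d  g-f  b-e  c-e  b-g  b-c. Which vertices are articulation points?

Removing f increases the component count from 1 to 2, so f is a cut vertex.
By contrast removing g leaves 1 component; it is not a cut vertex. No other vertex is a cut vertex either.

f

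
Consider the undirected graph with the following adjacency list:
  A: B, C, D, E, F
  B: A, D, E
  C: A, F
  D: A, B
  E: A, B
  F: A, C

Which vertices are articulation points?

A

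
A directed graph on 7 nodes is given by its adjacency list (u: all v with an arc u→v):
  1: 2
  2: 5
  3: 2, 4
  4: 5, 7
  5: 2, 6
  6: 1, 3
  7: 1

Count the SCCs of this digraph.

{1, 2, 3, 4, 5, 6, 7} are all mutually reachable — one SCC of size 7.
That gives 1 strongly connected component.

1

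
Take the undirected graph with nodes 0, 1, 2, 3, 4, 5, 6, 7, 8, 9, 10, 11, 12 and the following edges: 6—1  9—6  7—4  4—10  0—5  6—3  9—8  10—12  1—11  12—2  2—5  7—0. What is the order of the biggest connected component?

7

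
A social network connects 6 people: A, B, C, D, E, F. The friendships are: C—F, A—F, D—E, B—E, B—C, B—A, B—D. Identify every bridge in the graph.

The edges on the cycle B-D-E-B are not bridges since each lies on that cycle.
Every edge lies on some cycle, so there are no bridges.

none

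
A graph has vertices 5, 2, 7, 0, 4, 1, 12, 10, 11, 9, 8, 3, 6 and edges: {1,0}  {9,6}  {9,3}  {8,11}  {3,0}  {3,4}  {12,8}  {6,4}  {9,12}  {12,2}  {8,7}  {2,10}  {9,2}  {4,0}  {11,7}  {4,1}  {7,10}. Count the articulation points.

Removing 9 increases the component count from 2 to 3, so 9 is a cut vertex.
By contrast removing 4 leaves 2 components; it is not a cut vertex. No other vertex is a cut vertex either.

1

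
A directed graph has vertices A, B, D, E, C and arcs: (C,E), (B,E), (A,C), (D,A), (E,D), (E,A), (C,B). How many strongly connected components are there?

1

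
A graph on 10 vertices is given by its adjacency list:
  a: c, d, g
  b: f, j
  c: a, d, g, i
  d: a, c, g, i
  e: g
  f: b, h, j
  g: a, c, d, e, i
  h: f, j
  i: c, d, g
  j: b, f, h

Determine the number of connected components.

2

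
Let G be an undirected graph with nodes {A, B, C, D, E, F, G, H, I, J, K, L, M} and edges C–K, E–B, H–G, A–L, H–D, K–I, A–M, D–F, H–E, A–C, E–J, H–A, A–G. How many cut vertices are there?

6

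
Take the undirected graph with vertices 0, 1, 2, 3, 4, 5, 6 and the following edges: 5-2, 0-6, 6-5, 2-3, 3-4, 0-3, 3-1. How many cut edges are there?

2

The edges on the cycle 0-6-5-2-3-0 are not bridges since each lies on that cycle.
But removing 3-1 disconnects 3 from 1; removing 3-4 disconnects 3 from 4 — these are bridges.
That makes 2 bridges.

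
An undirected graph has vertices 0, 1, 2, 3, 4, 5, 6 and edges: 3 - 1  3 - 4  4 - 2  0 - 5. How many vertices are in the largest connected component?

4

6 is isolated — a component by itself.
Starting from 0 we can reach 0, 5. That is one component of size 2.
Starting from 1 we can reach 1, 2, 3, 4. That is one component of size 4.
The largest has 4 vertices.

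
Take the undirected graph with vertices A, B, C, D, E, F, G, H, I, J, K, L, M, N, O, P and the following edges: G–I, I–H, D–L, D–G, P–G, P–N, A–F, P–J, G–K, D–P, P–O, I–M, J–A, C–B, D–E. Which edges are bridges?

A-F, A-J, B-C, D-E, D-L, G-I, G-K, H-I, I-M, J-P, N-P, O-P

The edges on the cycle D-P-G-D are not bridges since each lies on that cycle.
But removing A–F disconnects A from F; removing D–E disconnects D from E; removing I–H disconnects I from H; removing G–K disconnects G from K — these are bridges.
In total 12 edges are bridges.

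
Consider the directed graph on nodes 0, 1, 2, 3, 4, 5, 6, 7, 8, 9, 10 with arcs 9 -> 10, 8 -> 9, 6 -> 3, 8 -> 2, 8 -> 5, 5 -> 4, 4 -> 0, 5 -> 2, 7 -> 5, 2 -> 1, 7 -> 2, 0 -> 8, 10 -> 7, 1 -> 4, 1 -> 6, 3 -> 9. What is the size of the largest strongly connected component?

{0, 1, 2, 3, 4, 5, 6, 7, 8, 9, 10} are all mutually reachable — one SCC of size 11.
The largest has 11 vertices.

11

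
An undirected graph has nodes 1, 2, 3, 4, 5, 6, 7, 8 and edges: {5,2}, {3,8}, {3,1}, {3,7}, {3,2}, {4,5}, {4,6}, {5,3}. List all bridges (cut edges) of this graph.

1-3, 3-7, 3-8, 4-5, 4-6

The edges on the cycle 5-3-2-5 are not bridges since each lies on that cycle.
But removing 3–7 disconnects 3 from 7; removing 4–6 disconnects 4 from 6; removing 4–5 disconnects 4 from 5; removing 3–1 disconnects 3 from 1 — these are bridges.
In total 5 edges are bridges.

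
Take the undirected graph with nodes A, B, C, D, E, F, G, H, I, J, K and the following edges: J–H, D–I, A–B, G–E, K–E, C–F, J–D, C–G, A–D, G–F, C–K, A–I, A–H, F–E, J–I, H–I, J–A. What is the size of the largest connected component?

6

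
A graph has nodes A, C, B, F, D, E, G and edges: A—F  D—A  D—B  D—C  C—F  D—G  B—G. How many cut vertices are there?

1

Removing D increases the component count from 2 to 3, so D is a cut vertex.
By contrast removing B leaves 2 components; it is not a cut vertex. No other vertex is a cut vertex either.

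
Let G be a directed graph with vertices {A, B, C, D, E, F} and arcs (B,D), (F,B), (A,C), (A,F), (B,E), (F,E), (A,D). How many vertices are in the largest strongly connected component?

1

{A} is an SCC by itself.
{F} is an SCC by itself.
{E} is an SCC by itself.
{D} is an SCC by itself.
{B} is an SCC by itself.
(and 1 more singleton SCC)
The largest has 1 vertex.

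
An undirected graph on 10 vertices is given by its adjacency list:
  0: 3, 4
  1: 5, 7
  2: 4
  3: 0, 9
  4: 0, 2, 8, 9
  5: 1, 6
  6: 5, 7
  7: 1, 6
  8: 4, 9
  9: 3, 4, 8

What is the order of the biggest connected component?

Starting from 1 we can reach 1, 5, 6, 7. That is one component of size 4.
Starting from 0 we can reach 0, 2, 3, 4, 8, 9. That is one component of size 6.
The largest has 6 vertices.

6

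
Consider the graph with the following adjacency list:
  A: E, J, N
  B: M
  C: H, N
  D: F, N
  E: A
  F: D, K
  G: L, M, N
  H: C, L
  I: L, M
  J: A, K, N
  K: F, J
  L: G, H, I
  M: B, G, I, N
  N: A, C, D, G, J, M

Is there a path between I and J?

Yes

From I we can reach A, B, C, D, E, F, G, H, I, J, K, L, M, N, which includes J.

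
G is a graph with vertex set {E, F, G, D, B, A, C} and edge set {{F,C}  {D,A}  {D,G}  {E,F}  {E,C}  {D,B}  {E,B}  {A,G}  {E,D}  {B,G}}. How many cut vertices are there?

Removing E increases the component count from 1 to 2, so E is a cut vertex.
By contrast removing A leaves 1 component; it is not a cut vertex. No other vertex is a cut vertex either.

1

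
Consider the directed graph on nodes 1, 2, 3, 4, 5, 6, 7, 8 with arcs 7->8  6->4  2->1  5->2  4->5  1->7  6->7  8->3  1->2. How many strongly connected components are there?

7

{1, 2} are all mutually reachable — one SCC of size 2.
{5} is an SCC by itself.
{8} is an SCC by itself.
{6} is an SCC by itself.
{3} is an SCC by itself.
(and 2 more singleton SCCs)
That gives 7 strongly connected components.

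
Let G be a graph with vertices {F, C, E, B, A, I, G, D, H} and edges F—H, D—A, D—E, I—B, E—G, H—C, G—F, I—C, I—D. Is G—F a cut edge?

No

After removing G—F, the path G-E-D-I-C-H-F still connects them, so the edge is not a bridge.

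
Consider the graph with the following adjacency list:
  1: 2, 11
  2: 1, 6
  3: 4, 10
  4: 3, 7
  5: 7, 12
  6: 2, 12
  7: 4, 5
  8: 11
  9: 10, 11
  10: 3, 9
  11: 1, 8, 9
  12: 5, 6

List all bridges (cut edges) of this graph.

11-8

The edges on the cycle 3-4-7-5-12-6-2-1-11-9-10-3 are not bridges since each lies on that cycle.
But removing 11-8 disconnects 11 from 8 — this is a bridge.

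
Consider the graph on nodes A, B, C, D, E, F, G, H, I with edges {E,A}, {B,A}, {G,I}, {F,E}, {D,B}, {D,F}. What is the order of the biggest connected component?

C is isolated — a component by itself.
H is isolated — a component by itself.
Starting from G we can reach G, I. That is one component of size 2.
Starting from A we can reach A, B, D, E, F. That is one component of size 5.
The largest has 5 vertices.

5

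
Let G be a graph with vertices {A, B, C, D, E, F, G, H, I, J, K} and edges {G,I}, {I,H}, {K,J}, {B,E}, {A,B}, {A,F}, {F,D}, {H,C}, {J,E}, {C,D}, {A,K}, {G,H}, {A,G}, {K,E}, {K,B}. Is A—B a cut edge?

No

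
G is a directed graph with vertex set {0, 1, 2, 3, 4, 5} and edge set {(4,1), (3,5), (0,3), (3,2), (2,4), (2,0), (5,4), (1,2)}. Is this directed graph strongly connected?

From 1 we can reach every vertex (0, 1, 2, 3, 4, 5), and every vertex can reach 1 (0, 1, 2, 3, 4, 5). So the whole graph is one strongly connected component.

Yes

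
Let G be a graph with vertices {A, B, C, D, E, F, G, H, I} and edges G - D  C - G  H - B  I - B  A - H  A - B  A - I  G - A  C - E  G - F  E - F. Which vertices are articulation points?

Removing A increases the component count from 1 to 2, so A is a cut vertex.
Removing G increases the component count from 1 to 3, so G is a cut vertex.
By contrast removing I leaves 1 component; it is not a cut vertex. No other vertex is a cut vertex either.

A, G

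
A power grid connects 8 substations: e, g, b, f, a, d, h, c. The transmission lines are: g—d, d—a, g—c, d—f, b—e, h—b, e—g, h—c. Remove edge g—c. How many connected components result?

1

g and c are still connected via g-e-b-h-c, so the component count stays at 1.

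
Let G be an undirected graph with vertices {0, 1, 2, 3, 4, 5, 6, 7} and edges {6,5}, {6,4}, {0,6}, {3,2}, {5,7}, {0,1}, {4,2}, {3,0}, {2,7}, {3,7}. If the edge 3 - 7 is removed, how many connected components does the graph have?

3 and 7 are still connected via 3-2-7, so the component count stays at 1.

1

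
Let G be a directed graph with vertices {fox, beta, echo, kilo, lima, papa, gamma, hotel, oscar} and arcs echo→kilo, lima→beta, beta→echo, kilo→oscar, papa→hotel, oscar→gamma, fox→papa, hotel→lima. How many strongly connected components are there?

{oscar} is an SCC by itself.
{papa} is an SCC by itself.
{lima} is an SCC by itself.
{kilo} is an SCC by itself.
{gamma} is an SCC by itself.
(and 4 more singleton SCCs)
That gives 9 strongly connected components.

9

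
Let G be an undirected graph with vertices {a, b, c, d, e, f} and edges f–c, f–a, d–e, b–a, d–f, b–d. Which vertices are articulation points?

d, f

Removing d increases the component count from 1 to 2, so d is a cut vertex.
Removing f increases the component count from 1 to 2, so f is a cut vertex.
By contrast removing a leaves 1 component; it is not a cut vertex. No other vertex is a cut vertex either.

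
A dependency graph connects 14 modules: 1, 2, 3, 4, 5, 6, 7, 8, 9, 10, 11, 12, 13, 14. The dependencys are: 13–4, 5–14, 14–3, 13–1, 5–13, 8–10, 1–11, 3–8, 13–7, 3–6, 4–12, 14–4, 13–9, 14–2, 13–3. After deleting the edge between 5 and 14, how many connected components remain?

5 and 14 are still connected via 5-13-3-14, so the component count stays at 1.

1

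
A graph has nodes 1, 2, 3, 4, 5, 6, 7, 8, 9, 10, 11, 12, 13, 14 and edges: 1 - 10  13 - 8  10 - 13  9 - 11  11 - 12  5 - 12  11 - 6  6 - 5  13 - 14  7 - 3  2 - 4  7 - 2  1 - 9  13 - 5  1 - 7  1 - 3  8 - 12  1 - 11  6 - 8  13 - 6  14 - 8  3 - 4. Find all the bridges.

none

The edges on the cycle 13-14-8-13 are not bridges since each lies on that cycle.
Every edge lies on some cycle, so there are no bridges.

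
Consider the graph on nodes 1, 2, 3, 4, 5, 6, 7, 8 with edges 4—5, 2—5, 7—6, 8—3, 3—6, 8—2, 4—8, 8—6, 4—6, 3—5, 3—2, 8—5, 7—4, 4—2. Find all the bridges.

The edges on the cycle 4-8-3-5-4 are not bridges since each lies on that cycle.
Every edge lies on some cycle, so there are no bridges.

none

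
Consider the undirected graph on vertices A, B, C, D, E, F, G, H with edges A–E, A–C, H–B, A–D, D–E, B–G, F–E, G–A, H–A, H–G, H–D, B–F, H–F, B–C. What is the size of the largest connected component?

Starting from A we can reach A, B, C, D, E, F, G, H. That is one component of size 8.
The largest has 8 vertices.

8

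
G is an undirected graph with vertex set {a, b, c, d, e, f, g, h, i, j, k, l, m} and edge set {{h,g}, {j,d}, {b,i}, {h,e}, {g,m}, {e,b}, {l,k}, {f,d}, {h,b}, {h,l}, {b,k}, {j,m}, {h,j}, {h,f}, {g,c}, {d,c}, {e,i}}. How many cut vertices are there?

1

Removing h increases the component count from 2 to 3, so h is a cut vertex.
By contrast removing i leaves 2 components; it is not a cut vertex. No other vertex is a cut vertex either.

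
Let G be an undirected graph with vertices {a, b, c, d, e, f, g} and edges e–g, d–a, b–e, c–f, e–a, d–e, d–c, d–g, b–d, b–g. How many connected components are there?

1

Starting from a we can reach a, b, c, d, e, f, g. That is one component of size 7.
Total: 1 component.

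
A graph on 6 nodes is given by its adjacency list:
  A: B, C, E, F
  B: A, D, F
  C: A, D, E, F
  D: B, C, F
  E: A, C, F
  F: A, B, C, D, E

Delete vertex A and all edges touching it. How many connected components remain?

With A gone, the remaining components are: {B, C, D, E, F}.
That is 1 component.

1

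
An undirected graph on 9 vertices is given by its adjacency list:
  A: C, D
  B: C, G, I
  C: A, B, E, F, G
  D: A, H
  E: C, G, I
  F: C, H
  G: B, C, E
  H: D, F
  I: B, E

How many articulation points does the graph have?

Removing C increases the component count from 1 to 2, so C is a cut vertex.
By contrast removing A leaves 1 component; it is not a cut vertex. No other vertex is a cut vertex either.

1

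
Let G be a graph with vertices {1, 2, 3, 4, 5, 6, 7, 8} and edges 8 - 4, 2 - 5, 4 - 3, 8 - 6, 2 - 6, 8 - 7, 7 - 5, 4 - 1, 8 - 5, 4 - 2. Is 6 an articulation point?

No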